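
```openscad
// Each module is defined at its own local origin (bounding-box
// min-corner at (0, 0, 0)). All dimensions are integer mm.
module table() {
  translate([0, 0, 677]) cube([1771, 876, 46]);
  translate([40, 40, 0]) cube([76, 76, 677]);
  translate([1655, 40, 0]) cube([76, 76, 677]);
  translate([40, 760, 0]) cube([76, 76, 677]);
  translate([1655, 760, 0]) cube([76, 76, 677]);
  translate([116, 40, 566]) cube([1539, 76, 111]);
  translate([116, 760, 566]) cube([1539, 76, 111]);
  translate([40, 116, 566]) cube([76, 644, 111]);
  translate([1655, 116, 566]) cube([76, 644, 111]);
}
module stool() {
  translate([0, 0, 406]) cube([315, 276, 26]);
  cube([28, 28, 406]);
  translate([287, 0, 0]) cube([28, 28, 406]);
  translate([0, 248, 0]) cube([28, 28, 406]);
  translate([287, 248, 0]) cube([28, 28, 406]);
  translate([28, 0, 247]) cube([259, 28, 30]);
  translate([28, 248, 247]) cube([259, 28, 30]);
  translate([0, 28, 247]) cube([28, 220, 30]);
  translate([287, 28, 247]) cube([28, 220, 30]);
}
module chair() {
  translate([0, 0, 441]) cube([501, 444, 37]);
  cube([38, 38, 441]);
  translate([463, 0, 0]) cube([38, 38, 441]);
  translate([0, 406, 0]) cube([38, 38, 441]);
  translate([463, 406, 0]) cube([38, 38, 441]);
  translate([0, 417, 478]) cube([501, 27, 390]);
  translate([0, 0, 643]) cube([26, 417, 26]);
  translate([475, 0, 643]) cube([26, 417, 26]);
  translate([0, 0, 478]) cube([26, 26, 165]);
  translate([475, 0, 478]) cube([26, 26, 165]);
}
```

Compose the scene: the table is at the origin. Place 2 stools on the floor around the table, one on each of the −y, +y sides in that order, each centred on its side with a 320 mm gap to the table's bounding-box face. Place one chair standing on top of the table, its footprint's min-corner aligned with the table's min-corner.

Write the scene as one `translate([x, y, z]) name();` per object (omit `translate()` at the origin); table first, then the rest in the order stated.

table();
translate([728, -596, 0]) stool();
translate([728, 1196, 0]) stool();
translate([0, 0, 723]) chair();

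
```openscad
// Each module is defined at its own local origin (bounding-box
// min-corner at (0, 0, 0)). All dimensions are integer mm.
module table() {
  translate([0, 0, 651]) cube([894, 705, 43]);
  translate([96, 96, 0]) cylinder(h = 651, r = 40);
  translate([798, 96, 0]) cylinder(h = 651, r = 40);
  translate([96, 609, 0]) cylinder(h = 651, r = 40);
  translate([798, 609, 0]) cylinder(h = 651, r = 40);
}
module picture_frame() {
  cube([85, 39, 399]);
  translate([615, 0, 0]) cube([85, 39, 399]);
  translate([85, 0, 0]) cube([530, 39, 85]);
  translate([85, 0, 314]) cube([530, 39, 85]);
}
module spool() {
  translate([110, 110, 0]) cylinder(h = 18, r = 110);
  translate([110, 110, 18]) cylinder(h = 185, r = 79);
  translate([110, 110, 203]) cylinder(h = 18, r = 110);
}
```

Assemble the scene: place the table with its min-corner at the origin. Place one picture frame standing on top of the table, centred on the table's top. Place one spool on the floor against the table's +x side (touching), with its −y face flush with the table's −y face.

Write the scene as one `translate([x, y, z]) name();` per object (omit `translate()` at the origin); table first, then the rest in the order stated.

table();
translate([97, 333, 694]) picture_frame();
translate([894, 0, 0]) spool();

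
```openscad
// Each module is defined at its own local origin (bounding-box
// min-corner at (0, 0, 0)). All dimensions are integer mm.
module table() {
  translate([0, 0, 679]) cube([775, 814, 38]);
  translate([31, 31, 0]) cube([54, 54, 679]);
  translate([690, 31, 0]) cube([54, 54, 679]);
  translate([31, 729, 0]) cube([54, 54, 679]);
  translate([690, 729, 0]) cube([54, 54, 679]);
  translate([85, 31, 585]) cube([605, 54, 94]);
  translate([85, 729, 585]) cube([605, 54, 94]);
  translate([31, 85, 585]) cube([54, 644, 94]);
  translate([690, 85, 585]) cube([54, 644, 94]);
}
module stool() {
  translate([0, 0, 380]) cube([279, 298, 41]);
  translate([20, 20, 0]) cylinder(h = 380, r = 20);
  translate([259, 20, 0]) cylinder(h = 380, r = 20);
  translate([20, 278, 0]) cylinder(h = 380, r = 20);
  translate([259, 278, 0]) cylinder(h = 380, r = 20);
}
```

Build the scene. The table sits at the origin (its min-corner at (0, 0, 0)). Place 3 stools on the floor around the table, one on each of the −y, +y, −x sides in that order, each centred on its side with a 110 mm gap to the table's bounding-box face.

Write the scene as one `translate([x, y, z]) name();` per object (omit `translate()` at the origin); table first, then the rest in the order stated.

table();
translate([248, -408, 0]) stool();
translate([248, 924, 0]) stool();
translate([-389, 258, 0]) stool();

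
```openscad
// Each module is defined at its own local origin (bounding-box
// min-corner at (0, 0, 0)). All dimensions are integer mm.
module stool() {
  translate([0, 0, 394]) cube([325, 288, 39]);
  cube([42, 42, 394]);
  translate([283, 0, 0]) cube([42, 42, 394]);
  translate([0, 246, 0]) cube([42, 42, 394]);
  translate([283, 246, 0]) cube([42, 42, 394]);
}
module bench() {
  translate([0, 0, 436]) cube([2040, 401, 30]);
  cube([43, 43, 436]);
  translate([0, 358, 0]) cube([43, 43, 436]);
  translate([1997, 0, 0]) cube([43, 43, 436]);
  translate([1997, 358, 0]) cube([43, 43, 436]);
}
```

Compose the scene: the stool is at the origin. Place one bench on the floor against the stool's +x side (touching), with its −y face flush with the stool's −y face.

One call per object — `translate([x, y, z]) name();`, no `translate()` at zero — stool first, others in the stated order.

stool();
translate([325, 0, 0]) bench();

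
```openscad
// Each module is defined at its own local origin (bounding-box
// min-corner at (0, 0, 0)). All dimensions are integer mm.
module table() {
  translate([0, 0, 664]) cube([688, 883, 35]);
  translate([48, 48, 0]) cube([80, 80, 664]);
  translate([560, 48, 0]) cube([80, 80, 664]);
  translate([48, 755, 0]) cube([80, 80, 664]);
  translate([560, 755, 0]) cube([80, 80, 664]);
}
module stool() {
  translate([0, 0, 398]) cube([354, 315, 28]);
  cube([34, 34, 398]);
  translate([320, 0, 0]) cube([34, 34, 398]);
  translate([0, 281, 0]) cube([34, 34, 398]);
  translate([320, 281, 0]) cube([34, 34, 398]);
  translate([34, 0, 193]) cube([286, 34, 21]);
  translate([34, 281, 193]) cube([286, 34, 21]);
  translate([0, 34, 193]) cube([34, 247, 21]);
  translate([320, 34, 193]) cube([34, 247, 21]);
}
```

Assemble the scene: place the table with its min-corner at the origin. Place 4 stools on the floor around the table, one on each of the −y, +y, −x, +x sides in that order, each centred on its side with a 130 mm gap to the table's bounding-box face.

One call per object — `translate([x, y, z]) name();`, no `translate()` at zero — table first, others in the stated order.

table();
translate([167, -445, 0]) stool();
translate([167, 1013, 0]) stool();
translate([-484, 284, 0]) stool();
translate([818, 284, 0]) stool();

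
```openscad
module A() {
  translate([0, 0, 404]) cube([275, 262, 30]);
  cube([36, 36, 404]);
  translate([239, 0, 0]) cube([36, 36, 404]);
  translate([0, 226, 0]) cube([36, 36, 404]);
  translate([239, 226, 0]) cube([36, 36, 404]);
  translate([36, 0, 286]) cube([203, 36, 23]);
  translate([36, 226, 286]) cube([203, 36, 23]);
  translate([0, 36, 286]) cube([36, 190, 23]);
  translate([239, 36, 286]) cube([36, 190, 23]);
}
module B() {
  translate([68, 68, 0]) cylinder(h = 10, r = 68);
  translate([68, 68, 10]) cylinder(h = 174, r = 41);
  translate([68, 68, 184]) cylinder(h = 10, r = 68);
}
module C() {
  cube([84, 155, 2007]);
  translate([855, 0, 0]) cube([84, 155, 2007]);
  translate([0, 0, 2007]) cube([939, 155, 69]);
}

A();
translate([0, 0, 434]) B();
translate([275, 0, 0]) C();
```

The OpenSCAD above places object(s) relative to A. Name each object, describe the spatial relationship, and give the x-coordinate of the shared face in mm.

A is a stool. B is a spool. C is a door frame. The spool is on top of the stool. The door frame is against the stool's +x side, with their −y faces flush. The x-coordinate of the shared face is 275 mm.

The stool's +x face and the door frame's −x face are both at x = 275 mm.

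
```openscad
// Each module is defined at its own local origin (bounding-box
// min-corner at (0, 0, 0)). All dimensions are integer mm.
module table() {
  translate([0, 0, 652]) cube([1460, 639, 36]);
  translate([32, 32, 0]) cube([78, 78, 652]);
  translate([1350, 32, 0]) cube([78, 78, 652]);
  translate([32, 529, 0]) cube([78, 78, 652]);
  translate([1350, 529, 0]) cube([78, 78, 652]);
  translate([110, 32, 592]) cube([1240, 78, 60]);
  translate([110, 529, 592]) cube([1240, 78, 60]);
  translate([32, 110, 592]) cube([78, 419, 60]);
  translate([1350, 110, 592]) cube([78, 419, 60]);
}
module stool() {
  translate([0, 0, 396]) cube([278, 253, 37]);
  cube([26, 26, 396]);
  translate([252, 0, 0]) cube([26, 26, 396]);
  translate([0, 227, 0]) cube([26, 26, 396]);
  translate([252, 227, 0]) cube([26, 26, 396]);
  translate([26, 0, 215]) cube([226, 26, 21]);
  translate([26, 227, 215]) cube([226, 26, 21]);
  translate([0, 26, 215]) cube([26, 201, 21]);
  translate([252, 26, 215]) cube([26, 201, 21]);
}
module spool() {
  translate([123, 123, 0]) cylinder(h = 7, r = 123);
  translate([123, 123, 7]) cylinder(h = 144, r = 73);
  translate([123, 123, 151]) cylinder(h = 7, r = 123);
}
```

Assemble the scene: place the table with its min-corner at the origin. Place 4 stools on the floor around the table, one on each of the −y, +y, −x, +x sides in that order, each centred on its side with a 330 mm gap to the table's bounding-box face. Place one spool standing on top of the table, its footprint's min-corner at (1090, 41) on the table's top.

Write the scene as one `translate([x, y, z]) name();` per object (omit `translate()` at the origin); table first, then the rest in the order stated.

table();
translate([591, -583, 0]) stool();
translate([591, 969, 0]) stool();
translate([-608, 193, 0]) stool();
translate([1790, 193, 0]) stool();
translate([1090, 41, 688]) spool();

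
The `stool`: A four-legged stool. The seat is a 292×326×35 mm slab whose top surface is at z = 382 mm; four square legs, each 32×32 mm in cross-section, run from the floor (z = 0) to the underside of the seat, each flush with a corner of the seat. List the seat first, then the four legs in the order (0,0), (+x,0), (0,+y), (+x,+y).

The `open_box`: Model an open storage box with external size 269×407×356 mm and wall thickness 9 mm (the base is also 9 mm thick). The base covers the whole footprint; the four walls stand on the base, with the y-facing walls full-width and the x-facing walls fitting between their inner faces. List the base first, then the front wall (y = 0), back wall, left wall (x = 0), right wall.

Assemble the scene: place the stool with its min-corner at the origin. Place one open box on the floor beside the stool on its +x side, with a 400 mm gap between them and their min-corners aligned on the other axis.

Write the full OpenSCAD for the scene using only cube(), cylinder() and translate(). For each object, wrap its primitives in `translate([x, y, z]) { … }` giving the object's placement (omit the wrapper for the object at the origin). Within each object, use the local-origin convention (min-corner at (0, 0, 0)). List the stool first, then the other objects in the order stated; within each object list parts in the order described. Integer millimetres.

translate([0, 0, 347]) cube([292, 326, 35]);
cube([32, 32, 347]);
translate([260, 0, 0]) cube([32, 32, 347]);
translate([0, 294, 0]) cube([32, 32, 347]);
translate([260, 294, 0]) cube([32, 32, 347]);
translate([692, 0, 0]) {
  cube([269, 407, 9]);
  translate([0, 0, 9]) cube([269, 9, 347]);
  translate([0, 398, 9]) cube([269, 9, 347]);
  translate([0, 9, 9]) cube([9, 389, 347]);
  translate([260, 9, 9]) cube([9, 389, 347]);
}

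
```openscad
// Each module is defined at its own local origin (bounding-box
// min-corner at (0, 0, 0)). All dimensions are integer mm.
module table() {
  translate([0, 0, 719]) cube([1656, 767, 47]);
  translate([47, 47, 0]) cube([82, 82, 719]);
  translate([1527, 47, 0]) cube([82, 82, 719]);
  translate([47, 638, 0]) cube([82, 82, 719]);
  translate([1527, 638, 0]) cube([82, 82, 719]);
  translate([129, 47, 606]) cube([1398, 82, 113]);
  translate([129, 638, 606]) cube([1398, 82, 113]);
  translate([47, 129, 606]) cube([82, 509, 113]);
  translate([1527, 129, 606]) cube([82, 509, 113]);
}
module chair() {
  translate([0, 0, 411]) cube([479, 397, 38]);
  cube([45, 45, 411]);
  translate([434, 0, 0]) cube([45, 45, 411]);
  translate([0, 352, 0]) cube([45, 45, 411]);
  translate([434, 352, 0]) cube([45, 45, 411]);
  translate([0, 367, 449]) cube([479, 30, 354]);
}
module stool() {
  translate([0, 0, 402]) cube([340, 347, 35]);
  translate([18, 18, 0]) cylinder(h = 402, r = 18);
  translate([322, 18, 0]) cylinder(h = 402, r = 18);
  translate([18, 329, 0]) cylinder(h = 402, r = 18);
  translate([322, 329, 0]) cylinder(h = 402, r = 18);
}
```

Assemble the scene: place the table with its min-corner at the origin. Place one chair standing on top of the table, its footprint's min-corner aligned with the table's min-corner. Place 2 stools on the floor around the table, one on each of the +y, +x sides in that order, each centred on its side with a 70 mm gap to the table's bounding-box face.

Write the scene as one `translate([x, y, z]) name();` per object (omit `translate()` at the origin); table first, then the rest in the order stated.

table();
translate([0, 0, 766]) chair();
translate([658, 837, 0]) stool();
translate([1726, 210, 0]) stool();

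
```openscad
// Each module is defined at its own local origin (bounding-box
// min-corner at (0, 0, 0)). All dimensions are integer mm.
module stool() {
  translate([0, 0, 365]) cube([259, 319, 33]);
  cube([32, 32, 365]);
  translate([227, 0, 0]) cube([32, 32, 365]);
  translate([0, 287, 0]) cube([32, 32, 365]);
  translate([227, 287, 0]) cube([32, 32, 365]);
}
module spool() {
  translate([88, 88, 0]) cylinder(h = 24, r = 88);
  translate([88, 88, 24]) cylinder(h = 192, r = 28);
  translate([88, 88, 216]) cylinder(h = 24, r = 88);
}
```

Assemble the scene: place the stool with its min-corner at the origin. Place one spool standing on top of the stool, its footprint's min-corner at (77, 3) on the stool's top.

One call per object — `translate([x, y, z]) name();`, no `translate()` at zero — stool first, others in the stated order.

stool();
translate([77, 3, 398]) spool();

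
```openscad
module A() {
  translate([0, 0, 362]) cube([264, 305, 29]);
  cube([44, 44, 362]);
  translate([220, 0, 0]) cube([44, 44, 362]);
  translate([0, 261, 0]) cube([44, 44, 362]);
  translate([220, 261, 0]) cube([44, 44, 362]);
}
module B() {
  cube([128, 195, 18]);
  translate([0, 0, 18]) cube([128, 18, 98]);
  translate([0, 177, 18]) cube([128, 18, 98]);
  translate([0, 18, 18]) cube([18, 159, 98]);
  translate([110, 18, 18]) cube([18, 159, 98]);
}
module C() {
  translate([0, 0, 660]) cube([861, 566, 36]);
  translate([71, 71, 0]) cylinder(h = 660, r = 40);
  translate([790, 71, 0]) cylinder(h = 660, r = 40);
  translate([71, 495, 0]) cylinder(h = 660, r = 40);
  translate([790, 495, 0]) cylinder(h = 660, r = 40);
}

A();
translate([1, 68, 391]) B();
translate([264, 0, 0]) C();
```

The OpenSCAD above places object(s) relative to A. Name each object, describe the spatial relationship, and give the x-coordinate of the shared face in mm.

A is a stool. B is an open box. C is a table. The open box is on top of the stool. The table is against the stool's +x side, with their −y faces flush. The x-coordinate of the shared face is 264 mm.

The stool's +x face and the table's −x face are both at x = 264 mm.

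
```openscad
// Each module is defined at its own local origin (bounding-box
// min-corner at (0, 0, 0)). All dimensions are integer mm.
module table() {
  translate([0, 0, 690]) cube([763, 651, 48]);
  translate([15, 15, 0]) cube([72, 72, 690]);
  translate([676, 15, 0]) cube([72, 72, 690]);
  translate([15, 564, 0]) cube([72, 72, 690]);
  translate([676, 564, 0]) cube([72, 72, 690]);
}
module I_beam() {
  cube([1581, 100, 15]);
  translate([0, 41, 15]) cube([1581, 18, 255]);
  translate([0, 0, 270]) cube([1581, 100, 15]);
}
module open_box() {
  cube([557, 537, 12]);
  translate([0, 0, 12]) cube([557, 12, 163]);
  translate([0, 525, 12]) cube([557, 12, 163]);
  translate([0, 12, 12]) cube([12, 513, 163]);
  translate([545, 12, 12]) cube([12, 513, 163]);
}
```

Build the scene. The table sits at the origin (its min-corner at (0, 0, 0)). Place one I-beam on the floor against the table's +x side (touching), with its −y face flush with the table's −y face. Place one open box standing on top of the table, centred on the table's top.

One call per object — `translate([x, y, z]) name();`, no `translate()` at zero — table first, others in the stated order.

table();
translate([763, 0, 0]) I_beam();
translate([103, 57, 738]) open_box();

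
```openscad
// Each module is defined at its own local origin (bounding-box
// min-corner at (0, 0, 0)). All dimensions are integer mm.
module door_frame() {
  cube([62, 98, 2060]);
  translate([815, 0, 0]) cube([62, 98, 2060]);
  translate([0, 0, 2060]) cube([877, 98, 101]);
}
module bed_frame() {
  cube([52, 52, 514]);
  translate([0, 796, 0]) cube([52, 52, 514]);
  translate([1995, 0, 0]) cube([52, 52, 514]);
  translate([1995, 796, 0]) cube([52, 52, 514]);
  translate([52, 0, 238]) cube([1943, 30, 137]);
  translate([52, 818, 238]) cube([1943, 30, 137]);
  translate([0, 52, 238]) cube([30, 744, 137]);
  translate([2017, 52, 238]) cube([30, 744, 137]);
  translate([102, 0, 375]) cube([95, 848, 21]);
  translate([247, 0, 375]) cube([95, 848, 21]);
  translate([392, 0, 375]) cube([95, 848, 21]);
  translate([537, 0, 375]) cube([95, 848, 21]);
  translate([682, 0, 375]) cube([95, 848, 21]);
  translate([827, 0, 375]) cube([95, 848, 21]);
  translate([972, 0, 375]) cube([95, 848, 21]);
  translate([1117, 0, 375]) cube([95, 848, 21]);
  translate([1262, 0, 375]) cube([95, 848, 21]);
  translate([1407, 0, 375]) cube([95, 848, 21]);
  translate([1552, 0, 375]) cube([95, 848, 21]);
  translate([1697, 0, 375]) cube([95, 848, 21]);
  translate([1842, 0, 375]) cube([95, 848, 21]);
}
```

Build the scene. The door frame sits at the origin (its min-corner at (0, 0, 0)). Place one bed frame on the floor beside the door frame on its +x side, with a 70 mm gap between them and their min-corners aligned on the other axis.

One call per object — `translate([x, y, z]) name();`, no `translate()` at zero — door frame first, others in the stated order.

door_frame();
translate([947, 0, 0]) bed_frame();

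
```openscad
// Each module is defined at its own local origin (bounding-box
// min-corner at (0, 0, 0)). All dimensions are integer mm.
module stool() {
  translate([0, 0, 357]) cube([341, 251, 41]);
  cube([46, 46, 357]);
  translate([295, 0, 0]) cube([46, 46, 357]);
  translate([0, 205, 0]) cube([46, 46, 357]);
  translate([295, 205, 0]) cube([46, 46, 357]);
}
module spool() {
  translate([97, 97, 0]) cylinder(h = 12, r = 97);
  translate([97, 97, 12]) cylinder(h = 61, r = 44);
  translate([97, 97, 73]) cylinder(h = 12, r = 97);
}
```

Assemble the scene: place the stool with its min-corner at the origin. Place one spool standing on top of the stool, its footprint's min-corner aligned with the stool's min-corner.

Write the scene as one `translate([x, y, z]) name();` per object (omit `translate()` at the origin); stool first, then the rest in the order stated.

stool();
translate([0, 0, 398]) spool();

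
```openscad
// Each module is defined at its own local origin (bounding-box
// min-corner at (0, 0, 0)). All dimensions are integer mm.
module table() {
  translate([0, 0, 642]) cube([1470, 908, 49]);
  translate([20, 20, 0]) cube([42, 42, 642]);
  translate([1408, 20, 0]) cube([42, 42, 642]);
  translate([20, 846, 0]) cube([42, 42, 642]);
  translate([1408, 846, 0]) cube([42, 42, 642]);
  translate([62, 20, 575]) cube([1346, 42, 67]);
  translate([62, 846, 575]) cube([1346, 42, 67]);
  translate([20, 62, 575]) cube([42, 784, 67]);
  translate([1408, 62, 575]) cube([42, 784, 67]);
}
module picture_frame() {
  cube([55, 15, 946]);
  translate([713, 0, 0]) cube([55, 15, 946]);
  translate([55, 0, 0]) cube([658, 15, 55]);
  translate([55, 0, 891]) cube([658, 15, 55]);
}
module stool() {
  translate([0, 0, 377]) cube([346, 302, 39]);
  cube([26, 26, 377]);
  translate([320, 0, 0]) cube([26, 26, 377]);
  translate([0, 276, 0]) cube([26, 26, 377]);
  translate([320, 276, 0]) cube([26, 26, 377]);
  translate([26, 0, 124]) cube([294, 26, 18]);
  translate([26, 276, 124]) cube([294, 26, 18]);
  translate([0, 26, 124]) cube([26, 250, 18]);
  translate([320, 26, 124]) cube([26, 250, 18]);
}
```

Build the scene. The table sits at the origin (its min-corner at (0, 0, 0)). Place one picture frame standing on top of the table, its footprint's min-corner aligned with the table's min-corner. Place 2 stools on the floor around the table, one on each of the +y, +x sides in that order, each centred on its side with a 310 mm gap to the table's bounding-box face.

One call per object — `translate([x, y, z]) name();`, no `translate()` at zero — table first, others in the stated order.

table();
translate([0, 0, 691]) picture_frame();
translate([562, 1218, 0]) stool();
translate([1780, 303, 0]) stool();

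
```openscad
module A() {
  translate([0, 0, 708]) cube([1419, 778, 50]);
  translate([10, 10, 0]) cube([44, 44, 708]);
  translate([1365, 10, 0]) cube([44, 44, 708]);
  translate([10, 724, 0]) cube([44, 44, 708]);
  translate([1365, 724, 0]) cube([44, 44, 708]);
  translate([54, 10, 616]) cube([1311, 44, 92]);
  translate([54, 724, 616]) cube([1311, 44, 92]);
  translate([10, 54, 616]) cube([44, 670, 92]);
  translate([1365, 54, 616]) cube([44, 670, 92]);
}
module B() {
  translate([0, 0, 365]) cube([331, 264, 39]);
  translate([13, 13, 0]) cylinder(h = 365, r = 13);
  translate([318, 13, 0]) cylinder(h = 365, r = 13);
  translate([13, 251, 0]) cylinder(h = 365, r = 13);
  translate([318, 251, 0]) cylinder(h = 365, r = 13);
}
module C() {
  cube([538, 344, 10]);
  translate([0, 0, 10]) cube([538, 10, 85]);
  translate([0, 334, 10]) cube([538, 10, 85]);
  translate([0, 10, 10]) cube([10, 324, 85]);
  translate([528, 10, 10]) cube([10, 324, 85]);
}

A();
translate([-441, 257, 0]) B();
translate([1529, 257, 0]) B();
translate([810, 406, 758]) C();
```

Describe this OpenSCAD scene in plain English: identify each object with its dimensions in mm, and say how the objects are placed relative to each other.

A is a table with a 1419×778 mm rectangular top, 50 mm thick, top surface at z = 758 mm, supported by four 44×44 mm square legs, each inset 10 mm from the nearest pair of top edges, running from the floor. Four apron rails, 44 mm thick and 92 mm tall, run between adjacent legs with their top edges flush with the underside of the top and their outer faces flush with the legs' outer faces.

B is a four-legged stool. The seat is a 331×264×39 mm slab whose top surface is at z = 404 mm; four round legs, each 26 mm in diameter, run from the floor (z = 0) to the underside of the seat, each leg's axis is inset half a diameter from the nearest pair of seat edges (so the leg's bounding box is flush with the corner).

C is an open storage box with external size 538×344×95 mm and wall thickness 10 mm (the base is also 10 mm thick). The base covers the whole footprint; the four walls stand on the base, with the y-facing walls full-width and the x-facing walls fitting between their inner faces.

Two stools sit around the table at the −x, +x sides. The open box is on top of the table.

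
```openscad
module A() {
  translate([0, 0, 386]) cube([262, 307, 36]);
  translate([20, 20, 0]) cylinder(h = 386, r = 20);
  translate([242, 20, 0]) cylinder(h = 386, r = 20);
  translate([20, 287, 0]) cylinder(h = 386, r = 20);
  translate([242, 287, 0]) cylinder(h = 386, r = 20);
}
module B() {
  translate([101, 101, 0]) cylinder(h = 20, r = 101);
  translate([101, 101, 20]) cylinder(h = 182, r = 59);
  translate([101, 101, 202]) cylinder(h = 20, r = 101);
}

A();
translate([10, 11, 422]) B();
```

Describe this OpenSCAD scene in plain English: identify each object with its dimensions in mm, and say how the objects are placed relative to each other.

A is a simple wooden stool: a rectangular seat 262 mm (x) by 307 mm (y), 36 mm thick, top face at z = 422 mm, on four round legs, each 40 mm in diameter. The legs rest on z = 0, each leg's axis is inset half a diameter from the nearest pair of seat edges (so the leg's bounding box is flush with the corner).

B is a spool: two coaxial disc flanges of radius 101 mm and thickness 20 mm, joined by a core cylinder of radius 59 mm and height 182 mm. The lower flange rests on z = 0 and the three cylinders share a vertical axis.

The spool is on top of the stool.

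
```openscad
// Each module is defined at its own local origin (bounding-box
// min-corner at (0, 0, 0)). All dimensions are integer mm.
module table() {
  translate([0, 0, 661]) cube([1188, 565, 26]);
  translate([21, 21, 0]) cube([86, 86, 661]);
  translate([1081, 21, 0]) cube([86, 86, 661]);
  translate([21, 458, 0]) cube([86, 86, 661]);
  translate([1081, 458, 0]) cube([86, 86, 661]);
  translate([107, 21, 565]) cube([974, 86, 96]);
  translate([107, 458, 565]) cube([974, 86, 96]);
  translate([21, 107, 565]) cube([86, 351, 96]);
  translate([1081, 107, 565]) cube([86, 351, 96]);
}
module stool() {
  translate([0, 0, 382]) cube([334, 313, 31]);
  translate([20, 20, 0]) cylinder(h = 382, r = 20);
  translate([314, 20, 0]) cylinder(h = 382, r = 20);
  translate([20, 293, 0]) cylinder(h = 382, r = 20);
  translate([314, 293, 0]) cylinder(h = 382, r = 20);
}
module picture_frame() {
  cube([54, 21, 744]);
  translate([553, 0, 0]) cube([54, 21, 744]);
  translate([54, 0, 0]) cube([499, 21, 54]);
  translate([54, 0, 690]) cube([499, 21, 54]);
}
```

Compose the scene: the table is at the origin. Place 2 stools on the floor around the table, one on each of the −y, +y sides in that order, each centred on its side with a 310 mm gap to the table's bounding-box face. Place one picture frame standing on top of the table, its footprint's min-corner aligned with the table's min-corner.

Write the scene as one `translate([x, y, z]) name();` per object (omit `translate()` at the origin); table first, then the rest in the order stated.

table();
translate([427, -623, 0]) stool();
translate([427, 875, 0]) stool();
translate([0, 0, 687]) picture_frame();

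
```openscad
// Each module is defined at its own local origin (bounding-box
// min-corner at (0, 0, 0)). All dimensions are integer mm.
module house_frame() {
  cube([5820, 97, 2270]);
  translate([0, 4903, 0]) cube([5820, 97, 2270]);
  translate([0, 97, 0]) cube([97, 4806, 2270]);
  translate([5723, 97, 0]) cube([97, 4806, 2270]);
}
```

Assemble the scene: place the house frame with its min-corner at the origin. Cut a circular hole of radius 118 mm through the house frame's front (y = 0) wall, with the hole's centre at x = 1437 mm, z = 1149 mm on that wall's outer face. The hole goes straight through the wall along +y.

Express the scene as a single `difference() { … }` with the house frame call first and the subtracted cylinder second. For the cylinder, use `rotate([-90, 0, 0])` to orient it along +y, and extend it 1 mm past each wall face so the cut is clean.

difference() {
  house_frame();
  translate([1437, -1, 1149]) rotate([-90, 0, 0]) cylinder(h = 99, r = 118);
}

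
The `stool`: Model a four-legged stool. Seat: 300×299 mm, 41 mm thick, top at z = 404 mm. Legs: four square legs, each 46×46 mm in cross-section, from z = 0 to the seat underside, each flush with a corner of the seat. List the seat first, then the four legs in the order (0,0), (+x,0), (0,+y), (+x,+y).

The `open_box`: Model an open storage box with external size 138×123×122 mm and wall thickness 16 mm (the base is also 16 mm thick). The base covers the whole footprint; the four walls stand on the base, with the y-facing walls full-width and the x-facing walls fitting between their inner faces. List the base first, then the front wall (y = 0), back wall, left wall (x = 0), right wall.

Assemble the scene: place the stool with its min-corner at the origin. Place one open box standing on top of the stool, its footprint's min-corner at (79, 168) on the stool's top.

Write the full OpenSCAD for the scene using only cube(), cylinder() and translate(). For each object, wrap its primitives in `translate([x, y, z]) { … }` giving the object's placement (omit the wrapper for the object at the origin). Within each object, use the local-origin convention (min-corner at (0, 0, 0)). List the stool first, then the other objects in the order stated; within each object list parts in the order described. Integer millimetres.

translate([0, 0, 363]) cube([300, 299, 41]);
cube([46, 46, 363]);
translate([254, 0, 0]) cube([46, 46, 363]);
translate([0, 253, 0]) cube([46, 46, 363]);
translate([254, 253, 0]) cube([46, 46, 363]);
translate([79, 168, 404]) {
  cube([138, 123, 16]);
  translate([0, 0, 16]) cube([138, 16, 106]);
  translate([0, 107, 16]) cube([138, 16, 106]);
  translate([0, 16, 16]) cube([16, 91, 106]);
  translate([122, 16, 16]) cube([16, 91, 106]);
}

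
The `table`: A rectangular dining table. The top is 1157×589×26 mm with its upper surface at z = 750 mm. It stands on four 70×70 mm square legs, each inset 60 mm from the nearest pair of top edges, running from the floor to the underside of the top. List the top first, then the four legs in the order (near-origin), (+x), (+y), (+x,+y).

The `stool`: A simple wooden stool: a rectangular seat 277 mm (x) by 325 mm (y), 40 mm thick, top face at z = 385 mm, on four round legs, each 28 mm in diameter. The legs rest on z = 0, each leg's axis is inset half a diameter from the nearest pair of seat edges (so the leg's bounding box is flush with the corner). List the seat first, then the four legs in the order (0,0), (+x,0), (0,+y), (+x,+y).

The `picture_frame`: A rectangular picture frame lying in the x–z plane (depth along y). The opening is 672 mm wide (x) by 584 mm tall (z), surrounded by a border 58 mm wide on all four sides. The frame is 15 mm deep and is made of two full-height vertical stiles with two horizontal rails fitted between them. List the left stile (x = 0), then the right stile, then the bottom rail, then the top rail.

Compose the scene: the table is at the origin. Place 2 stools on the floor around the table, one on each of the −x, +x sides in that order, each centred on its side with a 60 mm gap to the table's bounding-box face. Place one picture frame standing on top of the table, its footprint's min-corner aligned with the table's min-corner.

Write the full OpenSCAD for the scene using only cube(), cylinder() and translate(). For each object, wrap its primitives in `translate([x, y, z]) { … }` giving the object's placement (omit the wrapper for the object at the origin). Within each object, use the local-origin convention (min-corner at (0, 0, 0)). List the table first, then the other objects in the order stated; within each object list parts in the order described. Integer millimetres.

translate([0, 0, 724]) cube([1157, 589, 26]);
translate([60, 60, 0]) cube([70, 70, 724]);
translate([1027, 60, 0]) cube([70, 70, 724]);
translate([60, 459, 0]) cube([70, 70, 724]);
translate([1027, 459, 0]) cube([70, 70, 724]);
translate([-337, 132, 0]) {
  translate([0, 0, 345]) cube([277, 325, 40]);
  translate([14, 14, 0]) cylinder(h = 345, r = 14);
  translate([263, 14, 0]) cylinder(h = 345, r = 14);
  translate([14, 311, 0]) cylinder(h = 345, r = 14);
  translate([263, 311, 0]) cylinder(h = 345, r = 14);
}
translate([1217, 132, 0]) {
  translate([0, 0, 345]) cube([277, 325, 40]);
  translate([14, 14, 0]) cylinder(h = 345, r = 14);
  translate([263, 14, 0]) cylinder(h = 345, r = 14);
  translate([14, 311, 0]) cylinder(h = 345, r = 14);
  translate([263, 311, 0]) cylinder(h = 345, r = 14);
}
translate([0, 0, 750]) {
  cube([58, 15, 700]);
  translate([730, 0, 0]) cube([58, 15, 700]);
  translate([58, 0, 0]) cube([672, 15, 58]);
  translate([58, 0, 642]) cube([672, 15, 58]);
}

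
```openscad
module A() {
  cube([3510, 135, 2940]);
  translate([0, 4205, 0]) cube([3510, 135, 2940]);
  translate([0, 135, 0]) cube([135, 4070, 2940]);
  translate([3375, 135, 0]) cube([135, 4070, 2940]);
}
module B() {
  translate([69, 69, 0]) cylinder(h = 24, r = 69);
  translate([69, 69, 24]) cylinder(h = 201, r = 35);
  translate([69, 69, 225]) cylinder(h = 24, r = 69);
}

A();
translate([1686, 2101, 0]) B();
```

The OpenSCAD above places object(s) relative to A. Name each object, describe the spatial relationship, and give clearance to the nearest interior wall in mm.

Clearances: x = 1551, y = 1966; minimum 1551 mm.

A is a house frame. B is a spool. The spool sits inside the house frame, centred. The clearance to the nearest interior wall is 1551 mm.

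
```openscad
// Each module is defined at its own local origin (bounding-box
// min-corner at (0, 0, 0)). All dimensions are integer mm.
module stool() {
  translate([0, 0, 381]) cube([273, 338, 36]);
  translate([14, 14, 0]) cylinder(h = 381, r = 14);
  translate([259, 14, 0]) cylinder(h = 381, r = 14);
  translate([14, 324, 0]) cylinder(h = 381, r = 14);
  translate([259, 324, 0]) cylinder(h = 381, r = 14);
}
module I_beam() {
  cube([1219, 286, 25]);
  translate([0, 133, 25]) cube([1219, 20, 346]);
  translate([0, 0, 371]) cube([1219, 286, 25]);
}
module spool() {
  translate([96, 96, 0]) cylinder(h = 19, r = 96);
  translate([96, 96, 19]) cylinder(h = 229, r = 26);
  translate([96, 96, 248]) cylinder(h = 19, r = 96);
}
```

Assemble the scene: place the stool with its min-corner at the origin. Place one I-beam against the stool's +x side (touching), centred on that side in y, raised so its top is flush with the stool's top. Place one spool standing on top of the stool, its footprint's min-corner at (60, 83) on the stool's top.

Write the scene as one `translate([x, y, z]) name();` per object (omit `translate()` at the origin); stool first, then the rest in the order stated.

stool();
translate([273, 26, 21]) I_beam();
translate([60, 83, 417]) spool();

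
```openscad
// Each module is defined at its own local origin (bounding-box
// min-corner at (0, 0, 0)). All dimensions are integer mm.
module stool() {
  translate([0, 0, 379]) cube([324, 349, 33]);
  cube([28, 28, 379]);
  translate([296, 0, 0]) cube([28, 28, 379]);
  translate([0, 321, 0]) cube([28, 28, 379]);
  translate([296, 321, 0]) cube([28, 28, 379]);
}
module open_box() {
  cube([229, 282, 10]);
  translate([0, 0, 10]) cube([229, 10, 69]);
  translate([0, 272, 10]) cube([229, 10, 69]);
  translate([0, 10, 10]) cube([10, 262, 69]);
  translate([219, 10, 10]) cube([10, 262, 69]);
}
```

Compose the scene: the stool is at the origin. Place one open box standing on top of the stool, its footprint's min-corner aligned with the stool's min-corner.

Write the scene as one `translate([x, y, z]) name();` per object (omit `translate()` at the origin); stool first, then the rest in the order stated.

stool();
translate([0, 0, 412]) open_box();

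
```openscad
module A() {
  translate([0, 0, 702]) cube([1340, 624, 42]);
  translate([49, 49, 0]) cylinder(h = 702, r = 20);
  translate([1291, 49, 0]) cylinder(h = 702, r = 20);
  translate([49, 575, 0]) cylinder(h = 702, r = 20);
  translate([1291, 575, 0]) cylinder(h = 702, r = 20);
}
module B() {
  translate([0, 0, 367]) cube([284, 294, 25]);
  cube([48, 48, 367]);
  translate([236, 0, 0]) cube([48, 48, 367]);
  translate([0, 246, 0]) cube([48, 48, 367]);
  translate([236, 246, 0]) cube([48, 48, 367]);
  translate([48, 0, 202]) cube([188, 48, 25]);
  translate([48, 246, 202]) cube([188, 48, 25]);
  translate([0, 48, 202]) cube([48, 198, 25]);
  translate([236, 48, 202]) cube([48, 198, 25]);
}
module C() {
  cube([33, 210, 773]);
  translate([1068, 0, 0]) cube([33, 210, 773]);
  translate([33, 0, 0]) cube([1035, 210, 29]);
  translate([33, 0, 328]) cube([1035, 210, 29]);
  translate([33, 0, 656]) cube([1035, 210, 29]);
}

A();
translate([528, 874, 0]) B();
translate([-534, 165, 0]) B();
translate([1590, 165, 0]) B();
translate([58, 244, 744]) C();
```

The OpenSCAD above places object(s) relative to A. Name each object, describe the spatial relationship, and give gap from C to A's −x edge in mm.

The bookshelf's min-x is at 58; the table's min-x is 0; gap = 58 mm.

A is a table. B is a stool. C is a bookshelf. Three stools sit around the table at the +y, −x, +x sides. The bookshelf is on top of the table. The gap from the bookshelf to the table's −x edge is 58 mm.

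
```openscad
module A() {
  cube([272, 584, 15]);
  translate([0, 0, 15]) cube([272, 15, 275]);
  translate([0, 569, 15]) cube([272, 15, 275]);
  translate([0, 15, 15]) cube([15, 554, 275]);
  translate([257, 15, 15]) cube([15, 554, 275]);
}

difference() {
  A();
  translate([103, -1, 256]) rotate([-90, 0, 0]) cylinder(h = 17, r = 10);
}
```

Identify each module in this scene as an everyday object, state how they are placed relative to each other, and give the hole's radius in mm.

The subtracted cylinder has r = 10 mm.

A is an open box. The open box has a circular hole through its front wall. The hole's radius is 10 mm.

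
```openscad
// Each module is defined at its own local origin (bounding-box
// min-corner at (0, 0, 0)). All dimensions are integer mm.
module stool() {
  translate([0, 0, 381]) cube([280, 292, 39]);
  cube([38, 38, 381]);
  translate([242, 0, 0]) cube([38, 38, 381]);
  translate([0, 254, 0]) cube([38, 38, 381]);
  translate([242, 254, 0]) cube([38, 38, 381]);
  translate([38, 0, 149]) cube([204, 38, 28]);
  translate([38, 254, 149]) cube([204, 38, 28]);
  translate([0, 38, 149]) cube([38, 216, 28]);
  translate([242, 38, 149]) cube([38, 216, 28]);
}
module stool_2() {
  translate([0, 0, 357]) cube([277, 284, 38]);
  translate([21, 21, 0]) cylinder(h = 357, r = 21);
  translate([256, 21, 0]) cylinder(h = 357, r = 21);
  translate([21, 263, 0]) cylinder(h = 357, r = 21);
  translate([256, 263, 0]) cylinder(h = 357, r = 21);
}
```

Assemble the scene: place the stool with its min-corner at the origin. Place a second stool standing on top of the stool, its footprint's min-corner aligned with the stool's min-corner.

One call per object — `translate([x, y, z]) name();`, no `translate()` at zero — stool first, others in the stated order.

stool();
translate([0, 0, 420]) stool_2();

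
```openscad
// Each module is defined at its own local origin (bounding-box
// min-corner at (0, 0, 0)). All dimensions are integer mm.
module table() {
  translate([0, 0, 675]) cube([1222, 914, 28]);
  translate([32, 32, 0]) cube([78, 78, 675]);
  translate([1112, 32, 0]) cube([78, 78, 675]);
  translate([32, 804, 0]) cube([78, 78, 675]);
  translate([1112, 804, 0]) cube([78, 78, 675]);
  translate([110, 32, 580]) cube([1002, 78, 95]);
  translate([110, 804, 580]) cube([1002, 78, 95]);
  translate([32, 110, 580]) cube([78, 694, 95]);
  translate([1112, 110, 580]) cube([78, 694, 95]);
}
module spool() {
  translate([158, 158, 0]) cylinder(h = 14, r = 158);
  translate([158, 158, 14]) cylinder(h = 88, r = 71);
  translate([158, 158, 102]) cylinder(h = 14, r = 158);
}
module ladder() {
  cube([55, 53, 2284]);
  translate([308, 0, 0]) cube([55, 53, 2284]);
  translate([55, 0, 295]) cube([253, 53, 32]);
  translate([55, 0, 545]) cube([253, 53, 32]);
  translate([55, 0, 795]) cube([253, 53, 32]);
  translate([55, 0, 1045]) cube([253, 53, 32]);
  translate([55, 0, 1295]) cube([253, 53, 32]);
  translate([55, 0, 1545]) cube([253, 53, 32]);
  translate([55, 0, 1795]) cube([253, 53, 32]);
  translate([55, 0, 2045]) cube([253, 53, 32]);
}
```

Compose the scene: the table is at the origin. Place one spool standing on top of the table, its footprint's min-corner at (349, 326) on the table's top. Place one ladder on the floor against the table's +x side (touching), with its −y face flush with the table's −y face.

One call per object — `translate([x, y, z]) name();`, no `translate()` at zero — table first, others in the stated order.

table();
translate([349, 326, 703]) spool();
translate([1222, 0, 0]) ladder();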